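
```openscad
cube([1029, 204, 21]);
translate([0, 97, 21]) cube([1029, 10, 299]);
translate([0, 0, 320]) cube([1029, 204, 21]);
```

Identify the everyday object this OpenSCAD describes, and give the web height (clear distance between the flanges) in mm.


An I-beam. The web height is 299 mm.

Two wide flanges with a thin centred web — an I-beam. Overall 341 mm minus two 21 mm flanges gives a web of 341 − 2·21 = 299 mm.


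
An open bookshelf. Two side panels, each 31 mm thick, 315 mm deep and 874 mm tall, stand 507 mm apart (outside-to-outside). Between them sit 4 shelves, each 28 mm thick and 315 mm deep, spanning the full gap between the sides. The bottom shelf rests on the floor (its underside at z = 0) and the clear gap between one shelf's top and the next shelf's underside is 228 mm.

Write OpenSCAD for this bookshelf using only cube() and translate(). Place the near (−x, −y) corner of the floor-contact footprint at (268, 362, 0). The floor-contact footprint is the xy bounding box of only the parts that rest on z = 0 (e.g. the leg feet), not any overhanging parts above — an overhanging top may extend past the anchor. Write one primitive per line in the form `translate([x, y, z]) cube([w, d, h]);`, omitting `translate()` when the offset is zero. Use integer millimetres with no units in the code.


translate([268, 362, 0]) cube([31, 315, 874]);
translate([744, 362, 0]) cube([31, 315, 874]);
translate([299, 362, 0]) cube([445, 315, 28]);
translate([299, 362, 256]) cube([445, 315, 28]);
translate([299, 362, 512]) cube([445, 315, 28]);
translate([299, 362, 768]) cube([445, 315, 28]);


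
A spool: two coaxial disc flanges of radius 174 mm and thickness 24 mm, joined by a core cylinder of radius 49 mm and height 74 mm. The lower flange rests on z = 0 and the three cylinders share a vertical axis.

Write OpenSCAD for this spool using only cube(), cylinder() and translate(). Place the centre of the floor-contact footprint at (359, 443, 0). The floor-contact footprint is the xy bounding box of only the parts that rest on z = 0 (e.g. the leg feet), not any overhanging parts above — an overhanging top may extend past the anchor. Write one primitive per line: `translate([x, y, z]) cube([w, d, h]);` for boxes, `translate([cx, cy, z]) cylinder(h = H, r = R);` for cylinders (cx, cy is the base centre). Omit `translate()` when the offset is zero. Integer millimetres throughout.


translate([359, 443, 0]) cylinder(h = 24, r = 174);
translate([359, 443, 24]) cylinder(h = 74, r = 49);
translate([359, 443, 98]) cylinder(h = 24, r = 174);


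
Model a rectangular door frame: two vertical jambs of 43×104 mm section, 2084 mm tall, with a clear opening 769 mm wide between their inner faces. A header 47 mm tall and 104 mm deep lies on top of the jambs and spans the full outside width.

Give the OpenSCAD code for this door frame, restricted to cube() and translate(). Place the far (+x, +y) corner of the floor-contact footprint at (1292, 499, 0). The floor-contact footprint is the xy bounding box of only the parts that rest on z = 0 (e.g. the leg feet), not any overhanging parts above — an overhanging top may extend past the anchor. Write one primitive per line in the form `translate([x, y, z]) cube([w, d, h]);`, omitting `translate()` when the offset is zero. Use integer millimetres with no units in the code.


translate([437, 395, 0]) cube([43, 104, 2084]);
translate([1249, 395, 0]) cube([43, 104, 2084]);
translate([437, 395, 2084]) cube([855, 104, 47]);


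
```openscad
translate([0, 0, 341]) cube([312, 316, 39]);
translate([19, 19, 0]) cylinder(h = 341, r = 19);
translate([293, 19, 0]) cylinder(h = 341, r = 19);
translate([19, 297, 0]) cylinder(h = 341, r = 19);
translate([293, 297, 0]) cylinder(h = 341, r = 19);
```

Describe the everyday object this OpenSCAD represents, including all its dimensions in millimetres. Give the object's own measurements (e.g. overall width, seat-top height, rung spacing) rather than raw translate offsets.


A simple wooden stool: a rectangular seat 312 mm (x) by 316 mm (y), 39 mm thick, top face at z = 380 mm, on four round legs, each 38 mm in diameter. The legs rest on z = 0, each leg's axis is inset half a diameter from the nearest pair of seat edges (so the leg's bounding box is flush with the corner).


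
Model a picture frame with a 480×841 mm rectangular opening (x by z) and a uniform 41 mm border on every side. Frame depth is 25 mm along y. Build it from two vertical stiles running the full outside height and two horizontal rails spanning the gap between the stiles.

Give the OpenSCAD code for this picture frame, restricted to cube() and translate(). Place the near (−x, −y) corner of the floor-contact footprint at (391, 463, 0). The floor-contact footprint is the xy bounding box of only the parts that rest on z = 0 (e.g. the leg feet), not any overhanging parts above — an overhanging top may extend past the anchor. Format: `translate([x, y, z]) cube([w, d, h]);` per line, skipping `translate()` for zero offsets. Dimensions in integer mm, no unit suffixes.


translate([391, 463, 0]) cube([41, 25, 923]);
translate([912, 463, 0]) cube([41, 25, 923]);
translate([432, 463, 0]) cube([480, 25, 41]);
translate([432, 463, 882]) cube([480, 25, 41]);


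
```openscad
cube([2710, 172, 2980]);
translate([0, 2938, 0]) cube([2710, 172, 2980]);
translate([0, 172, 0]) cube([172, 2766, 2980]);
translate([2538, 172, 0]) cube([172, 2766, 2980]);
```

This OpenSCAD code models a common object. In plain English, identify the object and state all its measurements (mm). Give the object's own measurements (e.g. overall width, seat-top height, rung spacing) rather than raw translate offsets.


The wall frame of a small rectangular building: four walls, each 2980 mm tall and 172 mm thick, enclosing a footprint 2710 mm (x) by 3110 mm (y) outside-to-outside, with no floor or roof. The front and back walls (the −y and +y sides) span the full width; the two side walls fit between them.


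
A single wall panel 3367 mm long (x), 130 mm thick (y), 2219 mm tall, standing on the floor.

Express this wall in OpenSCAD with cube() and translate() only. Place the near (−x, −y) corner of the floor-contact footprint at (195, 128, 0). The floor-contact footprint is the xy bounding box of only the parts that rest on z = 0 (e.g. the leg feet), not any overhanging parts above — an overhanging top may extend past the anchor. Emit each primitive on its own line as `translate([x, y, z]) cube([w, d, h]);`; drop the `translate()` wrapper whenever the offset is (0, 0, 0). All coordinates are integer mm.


translate([195, 128, 0]) cube([3367, 130, 2219]);


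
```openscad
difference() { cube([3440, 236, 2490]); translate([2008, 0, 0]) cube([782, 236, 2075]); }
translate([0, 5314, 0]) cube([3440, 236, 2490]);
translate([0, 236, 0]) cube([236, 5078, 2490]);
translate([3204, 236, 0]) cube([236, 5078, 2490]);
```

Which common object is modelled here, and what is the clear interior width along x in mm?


A single room. The interior width is 2968 mm.

Four walls enclosing a rectangle with a door in the front wall — a room. Outside width 3440 minus two 236 mm walls gives 2968 mm.


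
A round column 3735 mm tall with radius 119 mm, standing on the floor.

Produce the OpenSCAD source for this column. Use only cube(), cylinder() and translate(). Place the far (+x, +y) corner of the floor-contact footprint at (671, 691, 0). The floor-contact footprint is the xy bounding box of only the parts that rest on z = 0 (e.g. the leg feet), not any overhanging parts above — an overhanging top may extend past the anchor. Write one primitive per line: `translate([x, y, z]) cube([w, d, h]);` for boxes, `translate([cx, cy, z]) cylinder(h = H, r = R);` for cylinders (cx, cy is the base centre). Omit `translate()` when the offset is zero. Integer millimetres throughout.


translate([552, 572, 0]) cylinder(h = 3735, r = 119);


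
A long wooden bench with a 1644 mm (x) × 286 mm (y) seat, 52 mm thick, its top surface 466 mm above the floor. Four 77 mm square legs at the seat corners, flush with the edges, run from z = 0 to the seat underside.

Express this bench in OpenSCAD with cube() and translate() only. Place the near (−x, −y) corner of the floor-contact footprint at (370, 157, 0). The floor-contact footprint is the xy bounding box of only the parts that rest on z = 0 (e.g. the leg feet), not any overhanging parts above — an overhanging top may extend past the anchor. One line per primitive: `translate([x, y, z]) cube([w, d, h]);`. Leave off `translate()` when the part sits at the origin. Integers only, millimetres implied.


// leg_h = 466 − 52 = 414
translate([370, 157, 414]) cube([1644, 286, 52]);
translate([370, 157, 0]) cube([77, 77, 414]);
translate([370, 366, 0]) cube([77, 77, 414]);
translate([1937, 157, 0]) cube([77, 77, 414]);
translate([1937, 366, 0]) cube([77, 77, 414]);


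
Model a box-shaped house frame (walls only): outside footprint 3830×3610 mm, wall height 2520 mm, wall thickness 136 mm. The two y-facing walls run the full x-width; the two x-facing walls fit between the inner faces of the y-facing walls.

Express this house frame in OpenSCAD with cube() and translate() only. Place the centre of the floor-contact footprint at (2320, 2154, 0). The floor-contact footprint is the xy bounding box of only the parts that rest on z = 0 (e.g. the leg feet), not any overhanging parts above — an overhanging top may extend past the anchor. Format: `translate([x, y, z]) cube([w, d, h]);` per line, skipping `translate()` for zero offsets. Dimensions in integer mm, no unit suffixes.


translate([405, 349, 0]) cube([3830, 136, 2520]);
translate([405, 3823, 0]) cube([3830, 136, 2520]);
translate([405, 485, 0]) cube([136, 3338, 2520]);
translate([4099, 485, 0]) cube([136, 3338, 2520]);


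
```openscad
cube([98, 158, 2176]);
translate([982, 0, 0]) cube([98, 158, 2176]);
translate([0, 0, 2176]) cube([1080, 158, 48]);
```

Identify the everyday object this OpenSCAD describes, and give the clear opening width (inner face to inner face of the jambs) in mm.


A door frame. The clear opening width is 884 mm.

Two 2176 mm tall posts with a header on top — a door frame. The left jamb is 98 mm wide at x = 0; the right jamb starts at x = 982. The clear opening is 982 − 98 = 884 mm.


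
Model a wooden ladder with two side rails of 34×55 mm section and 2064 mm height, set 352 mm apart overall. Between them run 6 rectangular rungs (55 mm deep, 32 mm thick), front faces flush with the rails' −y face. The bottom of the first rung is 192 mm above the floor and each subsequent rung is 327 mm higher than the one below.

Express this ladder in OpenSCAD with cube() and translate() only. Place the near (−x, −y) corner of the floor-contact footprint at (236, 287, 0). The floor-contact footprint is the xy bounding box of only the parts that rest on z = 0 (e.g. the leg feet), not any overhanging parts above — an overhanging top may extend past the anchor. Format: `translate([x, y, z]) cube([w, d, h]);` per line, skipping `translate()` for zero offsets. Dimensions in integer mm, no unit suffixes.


translate([236, 287, 0]) cube([34, 55, 2064]);
translate([554, 287, 0]) cube([34, 55, 2064]);
translate([270, 287, 192]) cube([284, 55, 32]);
translate([270, 287, 519]) cube([284, 55, 32]);
translate([270, 287, 846]) cube([284, 55, 32]);
translate([270, 287, 1173]) cube([284, 55, 32]);
translate([270, 287, 1500]) cube([284, 55, 32]);
translate([270, 287, 1827]) cube([284, 55, 32]);


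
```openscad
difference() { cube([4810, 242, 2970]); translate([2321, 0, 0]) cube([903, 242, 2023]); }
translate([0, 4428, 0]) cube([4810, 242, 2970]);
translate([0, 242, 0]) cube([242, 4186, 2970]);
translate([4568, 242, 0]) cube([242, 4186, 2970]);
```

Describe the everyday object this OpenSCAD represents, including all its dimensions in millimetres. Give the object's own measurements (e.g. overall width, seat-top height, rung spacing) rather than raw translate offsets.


A single room: four walls, each 2970 mm tall and 242 mm thick, enclosing an outside footprint 4810×4670 mm (x × y), no floor or roof. The front and back walls (−y and +y sides) run the full x-width; the side walls fit between their inner faces. A door opening 903 mm wide and 2023 mm tall is cut through the front wall from the floor up, its −x edge 2321 mm from the wall's −x end.


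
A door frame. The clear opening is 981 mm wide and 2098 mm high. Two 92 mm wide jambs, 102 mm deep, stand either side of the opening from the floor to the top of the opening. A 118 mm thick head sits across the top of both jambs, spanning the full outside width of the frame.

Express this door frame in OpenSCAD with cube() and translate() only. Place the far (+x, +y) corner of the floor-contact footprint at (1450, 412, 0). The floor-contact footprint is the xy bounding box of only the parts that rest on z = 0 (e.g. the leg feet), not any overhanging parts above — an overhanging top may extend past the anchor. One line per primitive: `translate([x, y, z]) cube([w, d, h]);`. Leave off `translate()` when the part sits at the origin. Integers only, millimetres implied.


translate([285, 310, 0]) cube([92, 102, 2098]);
translate([1358, 310, 0]) cube([92, 102, 2098]);
translate([285, 310, 2098]) cube([1165, 102, 118]);


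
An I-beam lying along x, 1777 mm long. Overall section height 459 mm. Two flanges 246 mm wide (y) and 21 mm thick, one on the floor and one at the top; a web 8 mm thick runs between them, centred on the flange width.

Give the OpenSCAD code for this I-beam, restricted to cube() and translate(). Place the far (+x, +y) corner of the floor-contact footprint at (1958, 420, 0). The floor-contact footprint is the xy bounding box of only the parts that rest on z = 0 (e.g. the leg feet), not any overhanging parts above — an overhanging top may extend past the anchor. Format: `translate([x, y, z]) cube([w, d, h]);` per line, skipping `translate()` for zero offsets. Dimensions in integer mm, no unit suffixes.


translate([181, 174, 0]) cube([1777, 246, 21]);
translate([181, 293, 21]) cube([1777, 8, 417]);
translate([181, 174, 438]) cube([1777, 246, 21]);


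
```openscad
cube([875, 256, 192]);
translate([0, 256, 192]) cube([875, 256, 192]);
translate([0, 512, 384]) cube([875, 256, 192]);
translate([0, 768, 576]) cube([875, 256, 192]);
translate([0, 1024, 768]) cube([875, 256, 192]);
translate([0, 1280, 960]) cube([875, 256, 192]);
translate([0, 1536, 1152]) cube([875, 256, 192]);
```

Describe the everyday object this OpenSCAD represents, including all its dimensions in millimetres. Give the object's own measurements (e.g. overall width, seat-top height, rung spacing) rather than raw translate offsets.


A straight staircase of 7 solid steps. Each step is 875 mm wide (x), 256 mm deep (y, the going) and 192 mm tall (the rise). The first step rests on the floor; each subsequent step sits one going further in +y and one rise higher in +z, directly behind and above the previous step with no overlap.


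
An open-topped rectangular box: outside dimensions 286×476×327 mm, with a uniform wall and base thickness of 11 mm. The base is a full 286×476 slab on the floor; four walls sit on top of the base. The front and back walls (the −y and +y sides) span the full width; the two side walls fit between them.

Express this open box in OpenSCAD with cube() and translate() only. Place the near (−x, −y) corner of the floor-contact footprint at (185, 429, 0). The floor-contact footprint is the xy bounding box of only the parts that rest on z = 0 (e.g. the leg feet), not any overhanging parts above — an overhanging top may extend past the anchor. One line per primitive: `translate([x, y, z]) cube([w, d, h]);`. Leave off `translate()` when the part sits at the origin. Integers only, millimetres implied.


translate([185, 429, 0]) cube([286, 476, 11]);
translate([185, 429, 11]) cube([286, 11, 316]);
translate([185, 894, 11]) cube([286, 11, 316]);
translate([185, 440, 11]) cube([11, 454, 316]);
translate([460, 440, 11]) cube([11, 454, 316]);


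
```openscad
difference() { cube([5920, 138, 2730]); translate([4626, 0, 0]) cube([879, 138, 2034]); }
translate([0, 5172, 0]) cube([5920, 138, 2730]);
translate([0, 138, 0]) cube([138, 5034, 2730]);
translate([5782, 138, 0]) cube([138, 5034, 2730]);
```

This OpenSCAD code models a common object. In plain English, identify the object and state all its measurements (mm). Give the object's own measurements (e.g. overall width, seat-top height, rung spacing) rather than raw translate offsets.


A single room: four walls, each 2730 mm tall and 138 mm thick, enclosing an outside footprint 5920×5310 mm (x × y), no floor or roof. The front and back walls (−y and +y sides) run the full x-width; the side walls fit between their inner faces. A door opening 879 mm wide and 2034 mm tall is cut through the front wall from the floor up, its −x edge 4626 mm from the wall's −x end.


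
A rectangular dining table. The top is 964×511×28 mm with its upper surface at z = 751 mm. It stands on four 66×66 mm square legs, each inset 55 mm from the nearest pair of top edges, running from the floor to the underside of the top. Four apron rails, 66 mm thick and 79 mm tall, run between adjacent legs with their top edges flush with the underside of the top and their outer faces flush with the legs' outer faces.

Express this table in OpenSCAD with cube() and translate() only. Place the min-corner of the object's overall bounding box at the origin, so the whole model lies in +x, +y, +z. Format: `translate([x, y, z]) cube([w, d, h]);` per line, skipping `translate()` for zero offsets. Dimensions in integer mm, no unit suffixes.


translate([0, 0, 723]) cube([964, 511, 28]);
translate([55, 55, 0]) cube([66, 66, 723]);
translate([843, 55, 0]) cube([66, 66, 723]);
translate([55, 390, 0]) cube([66, 66, 723]);
translate([843, 390, 0]) cube([66, 66, 723]);
translate([121, 55, 644]) cube([722, 66, 79]);
translate([121, 390, 644]) cube([722, 66, 79]);
translate([55, 121, 644]) cube([66, 269, 79]);
translate([843, 121, 644]) cube([66, 269, 79]);


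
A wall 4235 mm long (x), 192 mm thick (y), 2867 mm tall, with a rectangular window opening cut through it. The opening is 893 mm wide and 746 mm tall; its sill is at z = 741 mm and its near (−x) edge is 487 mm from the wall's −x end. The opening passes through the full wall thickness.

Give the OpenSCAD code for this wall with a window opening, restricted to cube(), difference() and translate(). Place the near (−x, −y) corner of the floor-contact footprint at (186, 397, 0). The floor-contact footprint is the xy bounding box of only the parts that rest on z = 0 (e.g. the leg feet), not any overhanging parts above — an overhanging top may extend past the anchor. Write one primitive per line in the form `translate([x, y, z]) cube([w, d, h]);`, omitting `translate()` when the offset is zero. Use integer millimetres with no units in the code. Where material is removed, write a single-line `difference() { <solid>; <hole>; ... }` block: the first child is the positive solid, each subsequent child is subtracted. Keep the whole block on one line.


difference() { translate([186, 397, 0]) cube([4235, 192, 2867]); translate([673, 397, 741]) cube([893, 192, 746]); }


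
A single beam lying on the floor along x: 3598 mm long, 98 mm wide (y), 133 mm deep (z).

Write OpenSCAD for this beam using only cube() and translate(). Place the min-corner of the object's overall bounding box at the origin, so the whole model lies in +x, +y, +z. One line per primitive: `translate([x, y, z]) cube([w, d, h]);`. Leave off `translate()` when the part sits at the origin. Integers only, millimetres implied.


cube([3598, 98, 133]);


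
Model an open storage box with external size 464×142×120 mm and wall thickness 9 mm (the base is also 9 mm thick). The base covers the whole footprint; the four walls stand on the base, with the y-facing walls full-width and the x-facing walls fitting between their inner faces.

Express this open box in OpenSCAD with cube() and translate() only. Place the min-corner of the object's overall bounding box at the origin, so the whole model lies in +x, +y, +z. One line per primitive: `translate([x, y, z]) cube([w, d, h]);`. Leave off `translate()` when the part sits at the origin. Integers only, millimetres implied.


cube([464, 142, 9]);
translate([0, 0, 9]) cube([464, 9, 111]);
translate([0, 133, 9]) cube([464, 9, 111]);
translate([0, 9, 9]) cube([9, 124, 111]);
translate([455, 9, 9]) cube([9, 124, 111]);


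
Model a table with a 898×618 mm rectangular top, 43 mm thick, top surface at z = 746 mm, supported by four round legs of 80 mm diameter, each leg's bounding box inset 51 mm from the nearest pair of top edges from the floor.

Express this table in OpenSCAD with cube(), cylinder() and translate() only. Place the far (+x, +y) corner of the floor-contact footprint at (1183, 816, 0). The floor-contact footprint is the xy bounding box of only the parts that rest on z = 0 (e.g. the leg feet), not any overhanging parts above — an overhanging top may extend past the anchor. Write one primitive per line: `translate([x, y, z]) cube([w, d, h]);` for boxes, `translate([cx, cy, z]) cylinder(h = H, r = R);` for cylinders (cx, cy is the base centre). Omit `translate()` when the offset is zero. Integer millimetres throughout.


// leg_h = 746 - 43 = 703
translate([336, 249, 703]) cube([898, 618, 43]);
translate([427, 340, 0]) cylinder(h = 703, r = 40);
translate([1143, 340, 0]) cylinder(h = 703, r = 40);
translate([427, 776, 0]) cylinder(h = 703, r = 40);
translate([1143, 776, 0]) cylinder(h = 703, r = 40);


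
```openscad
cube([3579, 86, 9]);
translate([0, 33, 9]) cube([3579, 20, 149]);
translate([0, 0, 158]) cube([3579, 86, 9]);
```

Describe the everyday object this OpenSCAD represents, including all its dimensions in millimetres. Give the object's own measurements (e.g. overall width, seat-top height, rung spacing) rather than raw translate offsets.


An I-beam lying along x, 3579 mm long. Overall section height 167 mm. Two flanges 86 mm wide (y) and 9 mm thick, one on the floor and one at the top; a web 20 mm thick runs between them, centred on the flange width.


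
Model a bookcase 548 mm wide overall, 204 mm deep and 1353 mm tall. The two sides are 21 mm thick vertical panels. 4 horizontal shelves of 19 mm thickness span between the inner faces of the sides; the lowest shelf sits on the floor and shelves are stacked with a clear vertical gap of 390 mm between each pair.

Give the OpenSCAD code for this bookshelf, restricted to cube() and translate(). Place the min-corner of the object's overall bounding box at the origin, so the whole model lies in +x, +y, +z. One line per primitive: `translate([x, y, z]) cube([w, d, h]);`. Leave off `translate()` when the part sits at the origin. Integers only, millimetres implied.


cube([21, 204, 1353]);
translate([527, 0, 0]) cube([21, 204, 1353]);
translate([21, 0, 0]) cube([506, 204, 19]);
translate([21, 0, 409]) cube([506, 204, 19]);
translate([21, 0, 818]) cube([506, 204, 19]);
translate([21, 0, 1227]) cube([506, 204, 19]);


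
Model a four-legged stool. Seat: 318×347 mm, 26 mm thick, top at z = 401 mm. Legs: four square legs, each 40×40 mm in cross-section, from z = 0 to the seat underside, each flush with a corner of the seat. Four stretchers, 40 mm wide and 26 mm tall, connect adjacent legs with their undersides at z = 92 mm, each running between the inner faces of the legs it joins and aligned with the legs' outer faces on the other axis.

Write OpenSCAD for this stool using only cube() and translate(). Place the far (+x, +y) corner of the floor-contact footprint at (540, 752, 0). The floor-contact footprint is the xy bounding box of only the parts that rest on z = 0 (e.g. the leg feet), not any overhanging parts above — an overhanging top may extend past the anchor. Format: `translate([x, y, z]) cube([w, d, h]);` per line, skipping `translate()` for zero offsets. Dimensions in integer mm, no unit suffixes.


translate([222, 405, 375]) cube([318, 347, 26]);
translate([222, 405, 0]) cube([40, 40, 375]);
translate([500, 405, 0]) cube([40, 40, 375]);
translate([222, 712, 0]) cube([40, 40, 375]);
translate([500, 712, 0]) cube([40, 40, 375]);
translate([262, 405, 92]) cube([238, 40, 26]);
translate([262, 712, 92]) cube([238, 40, 26]);
translate([222, 445, 92]) cube([40, 267, 26]);
translate([500, 445, 92]) cube([40, 267, 26]);


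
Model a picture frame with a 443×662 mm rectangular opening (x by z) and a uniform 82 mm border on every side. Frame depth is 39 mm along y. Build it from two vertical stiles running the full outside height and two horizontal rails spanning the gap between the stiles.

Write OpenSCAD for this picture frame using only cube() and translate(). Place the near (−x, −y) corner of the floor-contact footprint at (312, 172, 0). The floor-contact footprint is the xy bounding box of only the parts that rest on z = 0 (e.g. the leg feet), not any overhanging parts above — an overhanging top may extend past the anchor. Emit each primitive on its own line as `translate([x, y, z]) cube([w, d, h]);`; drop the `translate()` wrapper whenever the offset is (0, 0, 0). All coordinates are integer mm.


translate([312, 172, 0]) cube([82, 39, 826]);
translate([837, 172, 0]) cube([82, 39, 826]);
translate([394, 172, 0]) cube([443, 39, 82]);
translate([394, 172, 744]) cube([443, 39, 82]);


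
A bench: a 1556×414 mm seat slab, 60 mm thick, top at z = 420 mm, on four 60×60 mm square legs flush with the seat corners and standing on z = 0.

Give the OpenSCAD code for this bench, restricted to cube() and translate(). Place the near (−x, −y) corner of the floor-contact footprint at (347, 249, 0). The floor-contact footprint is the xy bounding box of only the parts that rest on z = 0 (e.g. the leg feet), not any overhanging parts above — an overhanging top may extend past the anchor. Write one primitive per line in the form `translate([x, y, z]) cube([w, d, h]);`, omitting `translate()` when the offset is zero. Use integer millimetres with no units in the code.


translate([347, 249, 360]) cube([1556, 414, 60]);
translate([347, 249, 0]) cube([60, 60, 360]);
translate([347, 603, 0]) cube([60, 60, 360]);
translate([1843, 249, 0]) cube([60, 60, 360]);
translate([1843, 603, 0]) cube([60, 60, 360]);


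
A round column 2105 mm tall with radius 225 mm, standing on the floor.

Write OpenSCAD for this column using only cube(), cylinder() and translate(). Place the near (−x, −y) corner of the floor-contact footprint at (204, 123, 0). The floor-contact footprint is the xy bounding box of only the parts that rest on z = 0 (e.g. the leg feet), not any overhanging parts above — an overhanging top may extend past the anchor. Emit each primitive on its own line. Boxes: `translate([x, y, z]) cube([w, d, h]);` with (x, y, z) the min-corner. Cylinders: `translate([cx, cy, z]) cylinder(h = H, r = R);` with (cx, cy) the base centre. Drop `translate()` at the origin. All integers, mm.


translate([429, 348, 0]) cylinder(h = 2105, r = 225);


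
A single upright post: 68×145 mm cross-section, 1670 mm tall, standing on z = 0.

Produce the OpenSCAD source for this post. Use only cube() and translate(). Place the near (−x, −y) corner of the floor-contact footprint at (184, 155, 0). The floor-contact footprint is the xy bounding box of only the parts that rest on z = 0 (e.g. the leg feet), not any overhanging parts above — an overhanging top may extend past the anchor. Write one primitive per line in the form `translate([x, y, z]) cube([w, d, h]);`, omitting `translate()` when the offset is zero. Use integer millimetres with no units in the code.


translate([184, 155, 0]) cube([68, 145, 1670]);


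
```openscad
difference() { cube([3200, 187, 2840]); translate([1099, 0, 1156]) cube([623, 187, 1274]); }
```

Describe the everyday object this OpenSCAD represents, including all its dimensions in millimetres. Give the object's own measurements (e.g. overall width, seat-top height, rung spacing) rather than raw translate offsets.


A wall 3200 mm long (x), 187 mm thick (y), 2840 mm tall, with a rectangular window opening cut through it. The opening is 623 mm wide and 1274 mm tall; its sill is at z = 1156 mm and its near (−x) edge is 1099 mm from the wall's −x end. The opening passes through the full wall thickness.


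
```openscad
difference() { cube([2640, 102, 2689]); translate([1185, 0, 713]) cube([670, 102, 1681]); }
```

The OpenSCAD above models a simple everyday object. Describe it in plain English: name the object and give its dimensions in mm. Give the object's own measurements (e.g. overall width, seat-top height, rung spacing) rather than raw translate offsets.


A wall 2640 mm long (x), 102 mm thick (y), 2689 mm tall, with a rectangular window opening cut through it. The opening is 670 mm wide and 1681 mm tall; its sill is at z = 713 mm and its near (−x) edge is 1185 mm from the wall's −x end. The opening passes through the full wall thickness.


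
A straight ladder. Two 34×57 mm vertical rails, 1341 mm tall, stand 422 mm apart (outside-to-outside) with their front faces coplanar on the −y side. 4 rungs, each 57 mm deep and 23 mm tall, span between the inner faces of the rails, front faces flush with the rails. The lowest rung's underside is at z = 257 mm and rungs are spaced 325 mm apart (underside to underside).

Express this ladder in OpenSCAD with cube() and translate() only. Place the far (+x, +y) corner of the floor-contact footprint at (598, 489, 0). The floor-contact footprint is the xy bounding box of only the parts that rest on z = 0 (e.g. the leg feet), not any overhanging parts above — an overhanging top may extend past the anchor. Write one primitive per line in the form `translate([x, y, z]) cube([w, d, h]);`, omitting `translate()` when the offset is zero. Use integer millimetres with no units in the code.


translate([176, 432, 0]) cube([34, 57, 1341]);
translate([564, 432, 0]) cube([34, 57, 1341]);
translate([210, 432, 257]) cube([354, 57, 23]);
translate([210, 432, 582]) cube([354, 57, 23]);
translate([210, 432, 907]) cube([354, 57, 23]);
translate([210, 432, 1232]) cube([354, 57, 23]);


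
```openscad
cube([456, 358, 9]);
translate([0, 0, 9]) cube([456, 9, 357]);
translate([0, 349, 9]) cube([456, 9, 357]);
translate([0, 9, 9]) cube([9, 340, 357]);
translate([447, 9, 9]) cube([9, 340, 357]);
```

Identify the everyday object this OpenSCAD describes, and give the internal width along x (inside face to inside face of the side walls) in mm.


An open box. The internal width is 438 mm.

A 456×358 base slab with four walls standing on it — an open box. The base is 456 mm wide and the walls are 9 mm thick, so the internal width is 456 − 2 × 9 = 438 mm.


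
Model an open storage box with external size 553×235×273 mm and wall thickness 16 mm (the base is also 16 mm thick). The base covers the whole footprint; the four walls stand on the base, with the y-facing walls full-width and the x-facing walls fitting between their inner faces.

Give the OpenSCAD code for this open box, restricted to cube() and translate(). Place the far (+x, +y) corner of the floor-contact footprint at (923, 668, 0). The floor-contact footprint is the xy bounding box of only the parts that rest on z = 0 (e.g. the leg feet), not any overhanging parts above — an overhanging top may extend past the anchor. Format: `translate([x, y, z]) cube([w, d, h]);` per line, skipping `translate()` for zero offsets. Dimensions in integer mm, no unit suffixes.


translate([370, 433, 0]) cube([553, 235, 16]);
translate([370, 433, 16]) cube([553, 16, 257]);
translate([370, 652, 16]) cube([553, 16, 257]);
translate([370, 449, 16]) cube([16, 203, 257]);
translate([907, 449, 16]) cube([16, 203, 257]);


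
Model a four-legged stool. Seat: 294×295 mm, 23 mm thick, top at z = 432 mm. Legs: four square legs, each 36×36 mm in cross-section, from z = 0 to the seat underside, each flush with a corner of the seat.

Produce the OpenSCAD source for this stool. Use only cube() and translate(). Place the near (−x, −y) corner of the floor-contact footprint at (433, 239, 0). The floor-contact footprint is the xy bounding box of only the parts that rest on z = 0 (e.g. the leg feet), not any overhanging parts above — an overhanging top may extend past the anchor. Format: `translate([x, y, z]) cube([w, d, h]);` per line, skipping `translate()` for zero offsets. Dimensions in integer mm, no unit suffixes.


// leg_h = 432 - 23 = 409
translate([433, 239, 409]) cube([294, 295, 23]);
translate([433, 239, 0]) cube([36, 36, 409]);
translate([691, 239, 0]) cube([36, 36, 409]);
translate([433, 498, 0]) cube([36, 36, 409]);
translate([691, 498, 0]) cube([36, 36, 409]);


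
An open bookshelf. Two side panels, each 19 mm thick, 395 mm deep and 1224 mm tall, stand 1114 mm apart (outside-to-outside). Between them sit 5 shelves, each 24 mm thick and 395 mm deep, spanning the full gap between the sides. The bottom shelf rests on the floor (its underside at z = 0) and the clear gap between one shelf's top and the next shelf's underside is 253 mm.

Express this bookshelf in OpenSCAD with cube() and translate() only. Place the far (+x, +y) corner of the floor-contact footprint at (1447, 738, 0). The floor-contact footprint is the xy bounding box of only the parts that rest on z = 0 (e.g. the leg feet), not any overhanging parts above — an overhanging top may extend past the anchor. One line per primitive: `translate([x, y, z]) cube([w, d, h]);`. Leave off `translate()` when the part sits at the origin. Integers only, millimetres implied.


translate([333, 343, 0]) cube([19, 395, 1224]);
translate([1428, 343, 0]) cube([19, 395, 1224]);
translate([352, 343, 0]) cube([1076, 395, 24]);
translate([352, 343, 277]) cube([1076, 395, 24]);
translate([352, 343, 554]) cube([1076, 395, 24]);
translate([352, 343, 831]) cube([1076, 395, 24]);
translate([352, 343, 1108]) cube([1076, 395, 24]);


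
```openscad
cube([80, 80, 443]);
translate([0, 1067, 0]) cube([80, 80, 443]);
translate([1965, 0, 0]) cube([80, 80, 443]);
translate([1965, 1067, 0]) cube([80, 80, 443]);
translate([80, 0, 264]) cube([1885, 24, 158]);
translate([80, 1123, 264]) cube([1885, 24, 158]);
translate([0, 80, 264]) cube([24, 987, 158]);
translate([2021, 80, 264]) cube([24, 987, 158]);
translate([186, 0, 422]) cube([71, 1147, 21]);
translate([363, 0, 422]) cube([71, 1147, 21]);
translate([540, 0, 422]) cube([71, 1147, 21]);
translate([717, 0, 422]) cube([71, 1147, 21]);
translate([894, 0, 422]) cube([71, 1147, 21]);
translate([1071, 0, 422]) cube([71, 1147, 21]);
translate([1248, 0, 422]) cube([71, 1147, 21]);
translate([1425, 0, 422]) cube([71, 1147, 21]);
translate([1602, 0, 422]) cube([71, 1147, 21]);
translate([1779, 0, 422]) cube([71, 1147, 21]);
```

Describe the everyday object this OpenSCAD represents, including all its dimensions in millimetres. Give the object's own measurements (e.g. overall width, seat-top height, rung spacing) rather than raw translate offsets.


A bed frame 2045 mm long (x) by 1147 mm wide (y). Four 80×80 mm corner posts, 443 mm tall, at the corners of the footprint. Four rails of 24 mm thickness and 158 mm height run between adjacent posts with their undersides at z = 264 mm, their outer faces flush with the outside of the frame (the two x-running rails run between the posts' inner faces; the two y-running rails run between the posts' inner faces). 10 slats, each 71 mm wide (x) and 21 mm thick, lie across the top of the two x-running rails, running the full 1147 mm width of the frame in y; along x they sit between the end posts with a 106 mm gap after the −x posts and between neighbouring slats, leaving 115 mm before the +x posts.


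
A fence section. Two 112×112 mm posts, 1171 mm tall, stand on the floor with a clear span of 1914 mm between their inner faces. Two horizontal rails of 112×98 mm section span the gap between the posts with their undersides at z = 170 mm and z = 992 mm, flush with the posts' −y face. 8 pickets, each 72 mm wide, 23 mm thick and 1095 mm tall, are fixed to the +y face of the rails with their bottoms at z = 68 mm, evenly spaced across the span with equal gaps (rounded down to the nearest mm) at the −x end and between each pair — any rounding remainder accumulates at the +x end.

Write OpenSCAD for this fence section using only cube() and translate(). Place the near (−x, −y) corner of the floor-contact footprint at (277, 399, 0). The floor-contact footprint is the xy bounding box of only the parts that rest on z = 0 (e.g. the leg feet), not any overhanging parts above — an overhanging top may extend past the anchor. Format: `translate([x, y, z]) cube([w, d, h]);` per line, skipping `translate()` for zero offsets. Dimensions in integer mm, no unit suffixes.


translate([277, 399, 0]) cube([112, 112, 1171]);
translate([2303, 399, 0]) cube([112, 112, 1171]);
translate([389, 399, 170]) cube([1914, 112, 98]);
translate([389, 399, 992]) cube([1914, 112, 98]);
translate([537, 511, 68]) cube([72, 23, 1095]);
translate([757, 511, 68]) cube([72, 23, 1095]);
translate([977, 511, 68]) cube([72, 23, 1095]);
translate([1197, 511, 68]) cube([72, 23, 1095]);
translate([1417, 511, 68]) cube([72, 23, 1095]);
translate([1637, 511, 68]) cube([72, 23, 1095]);
translate([1857, 511, 68]) cube([72, 23, 1095]);
translate([2077, 511, 68]) cube([72, 23, 1095]);


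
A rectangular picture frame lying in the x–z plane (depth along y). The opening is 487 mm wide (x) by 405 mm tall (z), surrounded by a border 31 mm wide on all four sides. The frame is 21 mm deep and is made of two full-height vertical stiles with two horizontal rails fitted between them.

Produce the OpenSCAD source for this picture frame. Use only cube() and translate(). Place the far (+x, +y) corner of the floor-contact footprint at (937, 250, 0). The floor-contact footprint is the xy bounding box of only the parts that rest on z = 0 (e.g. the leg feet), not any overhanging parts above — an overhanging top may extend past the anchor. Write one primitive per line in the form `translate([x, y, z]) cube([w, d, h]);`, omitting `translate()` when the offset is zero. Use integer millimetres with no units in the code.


translate([388, 229, 0]) cube([31, 21, 467]);
translate([906, 229, 0]) cube([31, 21, 467]);
translate([419, 229, 0]) cube([487, 21, 31]);
translate([419, 229, 436]) cube([487, 21, 31]);


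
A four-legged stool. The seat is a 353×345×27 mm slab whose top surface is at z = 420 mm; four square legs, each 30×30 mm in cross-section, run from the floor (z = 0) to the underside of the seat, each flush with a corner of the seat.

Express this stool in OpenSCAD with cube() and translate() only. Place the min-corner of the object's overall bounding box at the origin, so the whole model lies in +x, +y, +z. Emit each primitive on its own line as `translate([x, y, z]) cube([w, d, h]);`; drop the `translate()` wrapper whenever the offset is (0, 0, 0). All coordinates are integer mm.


translate([0, 0, 393]) cube([353, 345, 27]);
cube([30, 30, 393]);
translate([323, 0, 0]) cube([30, 30, 393]);
translate([0, 315, 0]) cube([30, 30, 393]);
translate([323, 315, 0]) cube([30, 30, 393]);


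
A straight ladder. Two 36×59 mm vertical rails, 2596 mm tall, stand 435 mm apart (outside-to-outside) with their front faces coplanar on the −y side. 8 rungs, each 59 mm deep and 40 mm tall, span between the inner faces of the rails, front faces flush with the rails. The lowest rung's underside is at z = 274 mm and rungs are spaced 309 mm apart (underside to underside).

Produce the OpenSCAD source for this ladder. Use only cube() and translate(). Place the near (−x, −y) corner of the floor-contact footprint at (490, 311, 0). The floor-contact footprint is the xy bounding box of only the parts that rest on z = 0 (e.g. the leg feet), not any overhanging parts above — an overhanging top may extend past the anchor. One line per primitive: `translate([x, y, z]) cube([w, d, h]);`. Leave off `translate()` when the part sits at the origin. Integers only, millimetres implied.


// rung span = 435 - 2*36 = 363
// rung[k] z = 274 + k*309
translate([490, 311, 0]) cube([36, 59, 2596]);
translate([889, 311, 0]) cube([36, 59, 2596]);
translate([526, 311, 274]) cube([363, 59, 40]);
translate([526, 311, 583]) cube([363, 59, 40]);
translate([526, 311, 892]) cube([363, 59, 40]);
translate([526, 311, 1201]) cube([363, 59, 40]);
translate([526, 311, 1510]) cube([363, 59, 40]);
translate([526, 311, 1819]) cube([363, 59, 40]);
translate([526, 311, 2128]) cube([363, 59, 40]);
translate([526, 311, 2437]) cube([363, 59, 40]);
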